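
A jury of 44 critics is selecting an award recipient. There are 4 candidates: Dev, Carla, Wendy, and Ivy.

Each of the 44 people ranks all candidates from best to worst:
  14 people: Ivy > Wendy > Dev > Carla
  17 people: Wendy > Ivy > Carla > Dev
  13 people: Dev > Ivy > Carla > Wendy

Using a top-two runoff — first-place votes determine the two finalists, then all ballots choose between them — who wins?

Round 1 first-place votes: Dev 13, Carla 0, Wendy 17, Ivy 14. Wendy and Ivy advance.
Runoff: Wendy is ranked above Ivy on 17 ballots, Ivy above Wendy on 27.

Ivy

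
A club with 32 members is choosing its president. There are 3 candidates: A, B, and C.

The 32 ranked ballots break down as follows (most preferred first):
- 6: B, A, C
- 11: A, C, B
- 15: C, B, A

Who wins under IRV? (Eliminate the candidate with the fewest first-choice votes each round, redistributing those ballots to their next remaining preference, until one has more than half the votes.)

A

Round 1: A 11, B 6, C 15. B eliminated.
Round 2: A 17, C 15. A has a majority (≥17).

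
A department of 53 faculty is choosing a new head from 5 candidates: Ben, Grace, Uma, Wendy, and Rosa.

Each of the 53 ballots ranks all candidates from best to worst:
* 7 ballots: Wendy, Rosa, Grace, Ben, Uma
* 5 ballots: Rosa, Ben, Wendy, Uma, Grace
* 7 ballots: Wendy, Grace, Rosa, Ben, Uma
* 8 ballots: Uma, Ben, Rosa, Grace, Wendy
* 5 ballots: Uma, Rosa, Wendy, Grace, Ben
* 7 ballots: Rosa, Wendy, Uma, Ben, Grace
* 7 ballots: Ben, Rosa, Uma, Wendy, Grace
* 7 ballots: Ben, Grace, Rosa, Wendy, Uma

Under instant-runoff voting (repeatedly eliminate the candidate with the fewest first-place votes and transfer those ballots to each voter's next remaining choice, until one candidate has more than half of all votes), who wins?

Ben

Round 1: Ben 14, Grace 0, Uma 13, Wendy 14, Rosa 12. Grace eliminated.
Round 2: Ben 14, Uma 13, Wendy 14, Rosa 12. Rosa eliminated.
Round 3: Ben 19, Uma 13, Wendy 21. Uma eliminated.
Round 4: Ben 27, Wendy 26. Ben has a majority (≥27).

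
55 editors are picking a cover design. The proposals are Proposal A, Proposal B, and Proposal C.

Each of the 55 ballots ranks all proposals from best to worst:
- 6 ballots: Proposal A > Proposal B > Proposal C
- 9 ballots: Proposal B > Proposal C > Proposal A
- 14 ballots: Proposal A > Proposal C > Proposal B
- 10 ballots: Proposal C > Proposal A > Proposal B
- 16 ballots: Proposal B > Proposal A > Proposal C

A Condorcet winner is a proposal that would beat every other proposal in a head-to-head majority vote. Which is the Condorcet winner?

Proposal A vs Proposal B: 30–25
Proposal A vs Proposal C: 36–19
Proposal A beats every other proposal.

Proposal A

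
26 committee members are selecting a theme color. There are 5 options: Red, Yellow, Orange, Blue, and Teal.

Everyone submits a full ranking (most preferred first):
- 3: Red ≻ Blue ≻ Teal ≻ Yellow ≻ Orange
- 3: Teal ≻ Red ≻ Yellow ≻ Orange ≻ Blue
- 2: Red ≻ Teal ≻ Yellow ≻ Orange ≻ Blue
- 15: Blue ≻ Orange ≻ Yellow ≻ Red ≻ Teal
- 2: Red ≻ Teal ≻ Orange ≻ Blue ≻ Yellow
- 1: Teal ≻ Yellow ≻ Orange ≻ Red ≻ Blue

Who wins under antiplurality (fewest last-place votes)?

Last-place votes: Red 0, Yellow 2, Orange 3, Blue 6, Teal 15.

Red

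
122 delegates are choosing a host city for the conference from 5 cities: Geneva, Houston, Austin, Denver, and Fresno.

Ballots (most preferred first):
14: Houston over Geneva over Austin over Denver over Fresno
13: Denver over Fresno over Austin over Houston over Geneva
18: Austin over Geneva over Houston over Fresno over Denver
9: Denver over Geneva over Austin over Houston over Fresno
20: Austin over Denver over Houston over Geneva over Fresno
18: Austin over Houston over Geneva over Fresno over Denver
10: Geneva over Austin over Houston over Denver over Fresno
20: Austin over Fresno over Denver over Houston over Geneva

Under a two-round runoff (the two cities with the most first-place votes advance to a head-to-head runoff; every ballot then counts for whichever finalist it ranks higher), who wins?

Austin

Round 1 first-place votes: Geneva 10, Houston 14, Austin 76, Denver 22, Fresno 0. Austin and Denver advance.
Runoff: Austin is ranked above Denver on 100 ballots, Denver above Austin on 22.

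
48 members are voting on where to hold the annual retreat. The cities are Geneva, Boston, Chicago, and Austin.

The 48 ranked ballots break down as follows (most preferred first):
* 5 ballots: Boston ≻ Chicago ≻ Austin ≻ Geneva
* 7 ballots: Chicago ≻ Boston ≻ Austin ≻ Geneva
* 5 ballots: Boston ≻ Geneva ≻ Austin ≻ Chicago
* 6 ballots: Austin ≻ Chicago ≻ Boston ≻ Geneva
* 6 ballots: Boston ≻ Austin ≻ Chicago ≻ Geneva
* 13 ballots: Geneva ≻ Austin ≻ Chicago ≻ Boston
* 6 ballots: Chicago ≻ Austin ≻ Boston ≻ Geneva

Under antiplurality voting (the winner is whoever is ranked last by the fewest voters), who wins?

Austin

Last-place votes: Geneva 30, Boston 13, Chicago 5, Austin 0.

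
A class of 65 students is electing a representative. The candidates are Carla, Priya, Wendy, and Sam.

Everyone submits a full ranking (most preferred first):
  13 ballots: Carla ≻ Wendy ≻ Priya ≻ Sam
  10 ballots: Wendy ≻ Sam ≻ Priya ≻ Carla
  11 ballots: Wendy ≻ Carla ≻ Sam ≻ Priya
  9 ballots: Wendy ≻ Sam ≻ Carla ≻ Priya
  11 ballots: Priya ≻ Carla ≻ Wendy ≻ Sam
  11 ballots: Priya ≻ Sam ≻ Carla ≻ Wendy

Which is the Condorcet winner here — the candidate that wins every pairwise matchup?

Carla vs Priya: 33–32
Carla vs Wendy: 35–30
Carla vs Sam: 35–30
Carla beats every other candidate.

Carla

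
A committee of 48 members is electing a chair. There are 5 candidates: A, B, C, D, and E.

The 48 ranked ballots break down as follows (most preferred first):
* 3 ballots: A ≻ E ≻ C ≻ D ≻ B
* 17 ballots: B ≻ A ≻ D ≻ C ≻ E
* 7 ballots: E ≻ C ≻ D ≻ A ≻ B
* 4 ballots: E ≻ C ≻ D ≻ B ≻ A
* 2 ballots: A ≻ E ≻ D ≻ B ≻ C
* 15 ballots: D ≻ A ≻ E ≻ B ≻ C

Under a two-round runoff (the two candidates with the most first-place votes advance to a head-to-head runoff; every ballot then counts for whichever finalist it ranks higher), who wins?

D

Round 1 first-place votes: A 5, B 17, C 0, D 15, E 11. B and D advance.
Runoff: B is ranked above D on 17 ballots, D above B on 31.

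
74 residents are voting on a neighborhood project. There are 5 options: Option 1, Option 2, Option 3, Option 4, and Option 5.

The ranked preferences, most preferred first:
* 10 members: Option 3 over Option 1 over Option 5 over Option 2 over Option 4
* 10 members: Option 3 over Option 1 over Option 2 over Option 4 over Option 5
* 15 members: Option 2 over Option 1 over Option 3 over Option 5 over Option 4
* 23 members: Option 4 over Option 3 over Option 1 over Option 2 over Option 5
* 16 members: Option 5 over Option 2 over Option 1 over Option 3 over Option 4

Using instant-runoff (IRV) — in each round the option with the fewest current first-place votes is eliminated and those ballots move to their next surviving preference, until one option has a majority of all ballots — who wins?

Option 3

Round 1: Option 1 0, Option 2 15, Option 3 20, Option 4 23, Option 5 16. Option 1 eliminated.
Round 2: Option 2 15, Option 3 20, Option 4 23, Option 5 16. Option 2 eliminated.
Round 3: Option 3 35, Option 4 23, Option 5 16. Option 5 eliminated.
Round 4: Option 3 51, Option 4 23. Option 3 has a majority (≥38).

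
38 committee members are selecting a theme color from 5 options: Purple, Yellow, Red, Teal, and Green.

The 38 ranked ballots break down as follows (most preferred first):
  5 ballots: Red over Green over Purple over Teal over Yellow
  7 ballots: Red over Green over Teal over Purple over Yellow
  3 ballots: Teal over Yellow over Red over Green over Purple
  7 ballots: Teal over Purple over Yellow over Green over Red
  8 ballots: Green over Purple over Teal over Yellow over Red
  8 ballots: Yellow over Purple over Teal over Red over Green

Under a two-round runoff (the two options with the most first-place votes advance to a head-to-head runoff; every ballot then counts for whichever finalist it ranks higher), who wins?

Round 1 first-place votes: Purple 0, Yellow 8, Red 12, Teal 10, Green 8. Red and Teal advance.
Runoff: Red is ranked above Teal on 12 ballots, Teal above Red on 26.

Teal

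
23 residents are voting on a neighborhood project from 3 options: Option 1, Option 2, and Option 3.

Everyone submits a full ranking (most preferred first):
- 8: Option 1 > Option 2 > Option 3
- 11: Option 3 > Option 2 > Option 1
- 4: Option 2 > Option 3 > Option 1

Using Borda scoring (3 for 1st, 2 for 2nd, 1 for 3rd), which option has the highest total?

Option 2

Option 1: 8×3 + 11×1 + 4×1 = 39
Option 2: 8×2 + 11×2 + 4×3 = 50
Option 3: 8×1 + 11×3 + 4×2 = 49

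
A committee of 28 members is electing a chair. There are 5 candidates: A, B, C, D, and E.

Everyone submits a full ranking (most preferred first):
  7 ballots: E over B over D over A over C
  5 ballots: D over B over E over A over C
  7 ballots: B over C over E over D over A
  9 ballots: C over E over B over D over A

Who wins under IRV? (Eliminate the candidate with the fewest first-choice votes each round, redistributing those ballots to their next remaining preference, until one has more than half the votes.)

Round 1: A 0, B 7, C 9, D 5, E 7. A eliminated.
Round 2: B 7, C 9, D 5, E 7. D eliminated.
Round 3: B 12, C 9, E 7. E eliminated.
Round 4: B 19, C 9. B has a majority (≥15).

B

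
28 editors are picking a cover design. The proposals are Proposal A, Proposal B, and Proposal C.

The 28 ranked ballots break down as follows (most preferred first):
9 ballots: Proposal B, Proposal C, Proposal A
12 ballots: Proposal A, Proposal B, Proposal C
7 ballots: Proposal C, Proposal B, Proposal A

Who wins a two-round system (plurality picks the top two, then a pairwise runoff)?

Round 1 first-place votes: Proposal A 12, Proposal B 9, Proposal C 7. Proposal A and Proposal B advance.
Runoff: Proposal A is ranked above Proposal B on 12 ballots, Proposal B above Proposal A on 16.

Proposal B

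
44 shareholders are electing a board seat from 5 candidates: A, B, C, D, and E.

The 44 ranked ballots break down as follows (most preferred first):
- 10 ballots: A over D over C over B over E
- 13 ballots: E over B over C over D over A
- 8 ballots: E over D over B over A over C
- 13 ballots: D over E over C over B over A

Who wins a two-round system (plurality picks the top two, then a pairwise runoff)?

D

Round 1 first-place votes: A 10, B 0, C 0, D 13, E 21. E and D advance.
Runoff: E is ranked above D on 21 ballots, D above E on 23.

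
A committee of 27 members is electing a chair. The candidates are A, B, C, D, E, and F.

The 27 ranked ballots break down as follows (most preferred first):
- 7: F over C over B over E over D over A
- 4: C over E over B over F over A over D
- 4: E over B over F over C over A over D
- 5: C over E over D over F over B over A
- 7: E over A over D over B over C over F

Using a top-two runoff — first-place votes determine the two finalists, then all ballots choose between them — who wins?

Round 1 first-place votes: A 0, B 0, C 9, D 0, E 11, F 7. E and C advance.
Runoff: E is ranked above C on 11 ballots, C above E on 16.

C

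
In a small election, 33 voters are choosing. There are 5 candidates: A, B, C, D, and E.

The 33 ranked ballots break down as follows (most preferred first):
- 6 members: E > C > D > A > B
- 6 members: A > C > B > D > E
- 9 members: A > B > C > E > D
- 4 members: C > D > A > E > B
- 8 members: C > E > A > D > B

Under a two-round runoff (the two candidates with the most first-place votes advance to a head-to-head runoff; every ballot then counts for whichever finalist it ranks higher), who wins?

C

Round 1 first-place votes: A 15, B 0, C 12, D 0, E 6. A and C advance.
Runoff: A is ranked above C on 15 ballots, C above A on 18.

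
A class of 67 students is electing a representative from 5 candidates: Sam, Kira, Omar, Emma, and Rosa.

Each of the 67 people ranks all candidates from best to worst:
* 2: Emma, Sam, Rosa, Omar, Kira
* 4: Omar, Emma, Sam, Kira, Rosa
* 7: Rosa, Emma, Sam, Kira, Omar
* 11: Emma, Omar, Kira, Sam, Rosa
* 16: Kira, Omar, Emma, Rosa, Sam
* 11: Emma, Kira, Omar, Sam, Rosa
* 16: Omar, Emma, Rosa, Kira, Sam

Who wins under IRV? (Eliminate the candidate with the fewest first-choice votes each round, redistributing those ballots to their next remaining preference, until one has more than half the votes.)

Omar

Round 1: Sam 0, Kira 16, Omar 20, Emma 24, Rosa 7. Sam eliminated.
Round 2: Kira 16, Omar 20, Emma 24, Rosa 7. Rosa eliminated.
Round 3: Kira 16, Omar 20, Emma 31. Kira eliminated.
Round 4: Omar 36, Emma 31. Omar has a majority (≥34).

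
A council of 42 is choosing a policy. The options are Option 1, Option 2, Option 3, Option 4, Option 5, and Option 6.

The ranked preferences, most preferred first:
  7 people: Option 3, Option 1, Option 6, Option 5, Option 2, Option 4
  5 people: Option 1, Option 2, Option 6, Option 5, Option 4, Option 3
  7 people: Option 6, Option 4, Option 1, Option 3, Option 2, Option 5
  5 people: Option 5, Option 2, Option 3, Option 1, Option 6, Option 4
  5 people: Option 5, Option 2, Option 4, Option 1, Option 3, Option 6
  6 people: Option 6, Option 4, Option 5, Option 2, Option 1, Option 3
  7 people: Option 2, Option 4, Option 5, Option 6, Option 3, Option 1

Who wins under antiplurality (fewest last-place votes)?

Option 2

Last-place votes: Option 1 7, Option 2 0, Option 3 11, Option 4 12, Option 5 7, Option 6 5.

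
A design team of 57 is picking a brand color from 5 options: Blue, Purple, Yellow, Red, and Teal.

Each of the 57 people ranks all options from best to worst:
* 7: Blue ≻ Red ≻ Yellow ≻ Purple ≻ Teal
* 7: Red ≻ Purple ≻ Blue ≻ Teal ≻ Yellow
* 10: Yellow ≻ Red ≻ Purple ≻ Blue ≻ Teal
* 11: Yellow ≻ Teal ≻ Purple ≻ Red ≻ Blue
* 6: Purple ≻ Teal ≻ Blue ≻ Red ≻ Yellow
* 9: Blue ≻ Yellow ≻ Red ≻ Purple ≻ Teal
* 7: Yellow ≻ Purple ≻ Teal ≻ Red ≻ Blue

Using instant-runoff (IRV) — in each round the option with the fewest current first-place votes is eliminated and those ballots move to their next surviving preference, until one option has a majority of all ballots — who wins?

Round 1: Blue 16, Purple 6, Yellow 28, Red 7, Teal 0. Teal eliminated.
Round 2: Blue 16, Purple 6, Yellow 28, Red 7. Purple eliminated.
Round 3: Blue 22, Yellow 28, Red 7. Red eliminated.
Round 4: Blue 29, Yellow 28. Blue has a majority (≥29).

Blue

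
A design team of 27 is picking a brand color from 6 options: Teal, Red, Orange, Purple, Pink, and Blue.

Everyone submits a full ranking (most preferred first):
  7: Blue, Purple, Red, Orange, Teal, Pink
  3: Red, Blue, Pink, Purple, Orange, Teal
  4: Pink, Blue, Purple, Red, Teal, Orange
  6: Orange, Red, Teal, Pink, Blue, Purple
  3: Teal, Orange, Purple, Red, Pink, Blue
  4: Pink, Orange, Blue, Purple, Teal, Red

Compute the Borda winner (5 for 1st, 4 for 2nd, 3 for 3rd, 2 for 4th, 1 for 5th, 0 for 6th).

Blue

Teal: 7×1 + 3×0 + 4×1 + 6×3 + 3×5 + 4×1 = 48
Red: 7×3 + 3×5 + 4×2 + 6×4 + 3×2 + 4×0 = 74
Orange: 7×2 + 3×1 + 4×0 + 6×5 + 3×4 + 4×4 = 75
Purple: 7×4 + 3×2 + 4×3 + 6×0 + 3×3 + 4×2 = 63
Pink: 7×0 + 3×3 + 4×5 + 6×2 + 3×1 + 4×5 = 64
Blue: 7×5 + 3×4 + 4×4 + 6×1 + 3×0 + 4×3 = 81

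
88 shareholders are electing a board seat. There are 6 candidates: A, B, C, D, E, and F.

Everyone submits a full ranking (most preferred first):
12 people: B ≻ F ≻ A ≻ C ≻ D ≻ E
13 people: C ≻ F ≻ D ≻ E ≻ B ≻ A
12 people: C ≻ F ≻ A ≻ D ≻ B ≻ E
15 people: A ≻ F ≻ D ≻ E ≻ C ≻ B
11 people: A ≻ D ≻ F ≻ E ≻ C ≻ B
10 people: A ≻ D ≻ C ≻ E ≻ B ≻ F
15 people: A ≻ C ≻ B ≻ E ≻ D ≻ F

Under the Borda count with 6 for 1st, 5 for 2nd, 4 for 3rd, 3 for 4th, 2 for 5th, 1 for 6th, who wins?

A: 12×4 + 13×1 + 12×4 + 15×6 + 11×6 + 10×6 + 15×6 = 415
B: 12×6 + 13×2 + 12×2 + 15×1 + 11×1 + 10×2 + 15×4 = 228
C: 12×3 + 13×6 + 12×6 + 15×2 + 11×2 + 10×4 + 15×5 = 353
D: 12×2 + 13×4 + 12×3 + 15×4 + 11×5 + 10×5 + 15×2 = 307
E: 12×1 + 13×3 + 12×1 + 15×3 + 11×3 + 10×3 + 15×3 = 216
F: 12×5 + 13×5 + 12×5 + 15×5 + 11×4 + 10×1 + 15×1 = 329

A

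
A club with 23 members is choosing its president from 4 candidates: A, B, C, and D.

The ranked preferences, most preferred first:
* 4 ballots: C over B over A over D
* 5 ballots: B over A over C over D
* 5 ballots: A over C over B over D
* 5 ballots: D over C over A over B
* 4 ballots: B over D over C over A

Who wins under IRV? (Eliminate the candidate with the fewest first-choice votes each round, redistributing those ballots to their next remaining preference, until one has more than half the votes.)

B

Round 1: A 5, B 9, C 4, D 5. C eliminated.
Round 2: A 5, B 13, D 5. B has a majority (≥12).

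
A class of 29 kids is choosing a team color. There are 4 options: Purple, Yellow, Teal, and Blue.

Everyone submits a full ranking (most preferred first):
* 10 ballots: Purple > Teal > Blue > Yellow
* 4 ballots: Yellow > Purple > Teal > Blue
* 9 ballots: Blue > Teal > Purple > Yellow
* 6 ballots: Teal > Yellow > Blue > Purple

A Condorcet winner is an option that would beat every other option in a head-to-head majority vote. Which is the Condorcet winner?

Teal

Teal vs Purple: 15–14
Teal vs Yellow: 25–4
Teal vs Blue: 20–9
Teal beats every other option.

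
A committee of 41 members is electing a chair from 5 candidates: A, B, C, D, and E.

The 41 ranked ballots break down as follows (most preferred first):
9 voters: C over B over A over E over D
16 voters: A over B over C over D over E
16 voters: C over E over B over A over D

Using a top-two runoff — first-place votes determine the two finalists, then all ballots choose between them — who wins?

Round 1 first-place votes: A 16, B 0, C 25, D 0, E 0. C and A advance.
Runoff: C is ranked above A on 25 ballots, A above C on 16.

C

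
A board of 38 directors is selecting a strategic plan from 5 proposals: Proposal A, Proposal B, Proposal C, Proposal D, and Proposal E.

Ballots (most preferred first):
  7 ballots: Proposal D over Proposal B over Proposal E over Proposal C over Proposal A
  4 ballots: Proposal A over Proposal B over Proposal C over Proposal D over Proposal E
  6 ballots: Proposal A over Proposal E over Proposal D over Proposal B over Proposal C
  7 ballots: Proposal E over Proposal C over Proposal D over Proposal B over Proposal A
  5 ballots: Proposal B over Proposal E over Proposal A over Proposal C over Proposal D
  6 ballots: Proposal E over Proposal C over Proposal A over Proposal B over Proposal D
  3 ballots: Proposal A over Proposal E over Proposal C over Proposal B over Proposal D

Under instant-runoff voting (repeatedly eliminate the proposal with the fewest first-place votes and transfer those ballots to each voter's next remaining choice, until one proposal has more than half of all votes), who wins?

Proposal E

Round 1: Proposal A 13, Proposal B 5, Proposal C 0, Proposal D 7, Proposal E 13. Proposal C eliminated.
Round 2: Proposal A 13, Proposal B 5, Proposal D 7, Proposal E 13. Proposal B eliminated.
Round 3: Proposal A 13, Proposal D 7, Proposal E 18. Proposal D eliminated.
Round 4: Proposal A 13, Proposal E 25. Proposal E has a majority (≥20).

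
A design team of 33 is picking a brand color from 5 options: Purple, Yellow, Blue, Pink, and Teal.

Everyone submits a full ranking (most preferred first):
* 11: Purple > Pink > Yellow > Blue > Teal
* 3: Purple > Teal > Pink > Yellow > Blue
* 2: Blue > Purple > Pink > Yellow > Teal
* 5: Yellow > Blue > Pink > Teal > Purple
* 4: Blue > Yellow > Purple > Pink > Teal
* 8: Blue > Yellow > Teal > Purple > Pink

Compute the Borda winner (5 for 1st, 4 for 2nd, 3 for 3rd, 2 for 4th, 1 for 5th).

Purple: 11×5 + 3×5 + 2×4 + 5×1 + 4×3 + 8×2 = 111
Yellow: 11×3 + 3×2 + 2×2 + 5×5 + 4×4 + 8×4 = 116
Blue: 11×2 + 3×1 + 2×5 + 5×4 + 4×5 + 8×5 = 115
Pink: 11×4 + 3×3 + 2×3 + 5×3 + 4×2 + 8×1 = 90
Teal: 11×1 + 3×4 + 2×1 + 5×2 + 4×1 + 8×3 = 63

Yellow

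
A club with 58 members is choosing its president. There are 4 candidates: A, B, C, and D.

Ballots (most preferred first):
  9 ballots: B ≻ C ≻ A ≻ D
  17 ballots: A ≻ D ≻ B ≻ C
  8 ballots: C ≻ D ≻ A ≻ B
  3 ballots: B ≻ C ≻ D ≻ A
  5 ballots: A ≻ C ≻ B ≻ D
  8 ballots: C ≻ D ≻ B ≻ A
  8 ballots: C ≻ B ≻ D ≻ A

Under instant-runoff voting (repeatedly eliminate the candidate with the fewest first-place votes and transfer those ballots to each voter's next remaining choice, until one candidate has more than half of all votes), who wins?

Round 1: A 22, B 12, C 24, D 0. D eliminated.
Round 2: A 22, B 12, C 24. B eliminated.
Round 3: A 22, C 36. C has a majority (≥30).

C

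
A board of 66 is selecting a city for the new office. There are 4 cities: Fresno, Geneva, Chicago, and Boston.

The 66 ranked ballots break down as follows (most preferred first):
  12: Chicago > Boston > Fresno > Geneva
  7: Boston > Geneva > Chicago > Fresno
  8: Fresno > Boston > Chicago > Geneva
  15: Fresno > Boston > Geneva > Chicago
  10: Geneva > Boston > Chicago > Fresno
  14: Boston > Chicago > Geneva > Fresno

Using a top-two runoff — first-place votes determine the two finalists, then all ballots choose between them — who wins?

Round 1 first-place votes: Fresno 23, Geneva 10, Chicago 12, Boston 21. Fresno and Boston advance.
Runoff: Fresno is ranked above Boston on 23 ballots, Boston above Fresno on 43.

Boston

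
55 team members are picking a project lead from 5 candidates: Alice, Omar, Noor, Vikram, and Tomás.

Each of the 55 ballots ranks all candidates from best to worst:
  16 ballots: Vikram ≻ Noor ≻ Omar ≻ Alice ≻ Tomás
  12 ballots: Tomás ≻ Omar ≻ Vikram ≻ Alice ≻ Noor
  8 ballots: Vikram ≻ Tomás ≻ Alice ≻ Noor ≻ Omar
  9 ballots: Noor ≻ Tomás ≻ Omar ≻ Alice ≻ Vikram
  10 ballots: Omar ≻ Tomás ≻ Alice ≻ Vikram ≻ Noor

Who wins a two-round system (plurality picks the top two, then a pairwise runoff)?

Tomás

Round 1 first-place votes: Alice 0, Omar 10, Noor 9, Vikram 24, Tomás 12. Vikram and Tomás advance.
Runoff: Vikram is ranked above Tomás on 24 ballots, Tomás above Vikram on 31.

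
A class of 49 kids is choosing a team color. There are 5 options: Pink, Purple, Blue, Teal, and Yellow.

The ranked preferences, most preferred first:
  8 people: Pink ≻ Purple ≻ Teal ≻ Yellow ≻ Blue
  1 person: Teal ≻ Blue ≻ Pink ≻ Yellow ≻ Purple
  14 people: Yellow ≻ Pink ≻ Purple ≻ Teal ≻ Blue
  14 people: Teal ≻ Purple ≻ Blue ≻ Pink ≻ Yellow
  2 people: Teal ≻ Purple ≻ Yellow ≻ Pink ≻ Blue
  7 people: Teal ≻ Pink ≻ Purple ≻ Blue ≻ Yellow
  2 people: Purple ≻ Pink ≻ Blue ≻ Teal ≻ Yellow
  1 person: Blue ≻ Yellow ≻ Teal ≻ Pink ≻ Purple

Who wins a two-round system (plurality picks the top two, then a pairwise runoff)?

Round 1 first-place votes: Pink 8, Purple 2, Blue 1, Teal 24, Yellow 14. Teal and Yellow advance.
Runoff: Teal is ranked above Yellow on 34 ballots, Yellow above Teal on 15.

Teal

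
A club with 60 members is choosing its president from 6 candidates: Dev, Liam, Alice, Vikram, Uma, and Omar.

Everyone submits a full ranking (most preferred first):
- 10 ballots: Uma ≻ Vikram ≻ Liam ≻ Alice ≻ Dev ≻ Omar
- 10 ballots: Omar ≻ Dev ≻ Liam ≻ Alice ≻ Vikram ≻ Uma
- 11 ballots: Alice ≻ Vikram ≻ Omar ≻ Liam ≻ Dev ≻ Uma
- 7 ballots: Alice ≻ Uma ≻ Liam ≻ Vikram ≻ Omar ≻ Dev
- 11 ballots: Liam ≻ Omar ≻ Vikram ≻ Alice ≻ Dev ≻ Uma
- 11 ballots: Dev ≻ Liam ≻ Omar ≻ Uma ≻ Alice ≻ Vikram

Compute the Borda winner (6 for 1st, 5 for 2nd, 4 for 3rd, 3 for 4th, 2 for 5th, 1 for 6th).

Liam

Dev: 10×2 + 10×5 + 11×2 + 7×1 + 11×2 + 11×6 = 187
Liam: 10×4 + 10×4 + 11×3 + 7×4 + 11×6 + 11×5 = 262
Alice: 10×3 + 10×3 + 11×6 + 7×6 + 11×3 + 11×2 = 223
Vikram: 10×5 + 10×2 + 11×5 + 7×3 + 11×4 + 11×1 = 201
Uma: 10×6 + 10×1 + 11×1 + 7×5 + 11×1 + 11×3 = 160
Omar: 10×1 + 10×6 + 11×4 + 7×2 + 11×5 + 11×4 = 227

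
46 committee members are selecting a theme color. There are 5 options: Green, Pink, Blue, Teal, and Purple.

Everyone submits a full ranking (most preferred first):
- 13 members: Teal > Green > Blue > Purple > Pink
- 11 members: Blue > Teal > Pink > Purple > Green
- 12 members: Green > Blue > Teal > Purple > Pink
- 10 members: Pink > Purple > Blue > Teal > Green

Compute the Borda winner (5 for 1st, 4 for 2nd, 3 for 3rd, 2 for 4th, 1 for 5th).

Blue

Green: 13×4 + 11×1 + 12×5 + 10×1 = 133
Pink: 13×1 + 11×3 + 12×1 + 10×5 = 108
Blue: 13×3 + 11×5 + 12×4 + 10×3 = 172
Teal: 13×5 + 11×4 + 12×3 + 10×2 = 165
Purple: 13×2 + 11×2 + 12×2 + 10×4 = 112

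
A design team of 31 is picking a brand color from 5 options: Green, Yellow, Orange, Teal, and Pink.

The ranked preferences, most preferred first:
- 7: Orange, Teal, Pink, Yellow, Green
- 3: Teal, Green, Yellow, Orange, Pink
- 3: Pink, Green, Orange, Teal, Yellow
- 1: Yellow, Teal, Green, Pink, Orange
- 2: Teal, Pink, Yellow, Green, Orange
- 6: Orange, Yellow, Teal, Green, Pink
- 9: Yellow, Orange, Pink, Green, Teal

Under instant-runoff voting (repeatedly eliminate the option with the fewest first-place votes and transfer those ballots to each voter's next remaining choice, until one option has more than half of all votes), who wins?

Orange

Round 1: Green 0, Yellow 10, Orange 13, Teal 5, Pink 3. Green eliminated.
Round 2: Yellow 10, Orange 13, Teal 5, Pink 3. Pink eliminated.
Round 3: Yellow 10, Orange 16, Teal 5. Orange has a majority (≥16).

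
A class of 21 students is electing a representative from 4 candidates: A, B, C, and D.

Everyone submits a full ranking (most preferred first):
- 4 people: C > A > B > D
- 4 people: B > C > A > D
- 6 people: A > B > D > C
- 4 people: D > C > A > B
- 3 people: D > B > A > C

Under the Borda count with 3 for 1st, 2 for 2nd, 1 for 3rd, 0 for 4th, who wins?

A: 4×2 + 4×1 + 6×3 + 4×1 + 3×1 = 37
B: 4×1 + 4×3 + 6×2 + 4×0 + 3×2 = 34
C: 4×3 + 4×2 + 6×0 + 4×2 + 3×0 = 28
D: 4×0 + 4×0 + 6×1 + 4×3 + 3×3 = 27

A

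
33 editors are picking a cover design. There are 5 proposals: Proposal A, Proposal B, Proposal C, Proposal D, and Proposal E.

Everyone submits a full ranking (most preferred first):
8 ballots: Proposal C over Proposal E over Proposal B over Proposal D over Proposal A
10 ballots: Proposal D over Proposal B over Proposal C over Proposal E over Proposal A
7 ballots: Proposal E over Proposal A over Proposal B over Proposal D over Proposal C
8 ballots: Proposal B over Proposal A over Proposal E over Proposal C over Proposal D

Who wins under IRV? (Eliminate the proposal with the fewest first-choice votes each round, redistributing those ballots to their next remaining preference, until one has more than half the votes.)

Round 1: Proposal A 0, Proposal B 8, Proposal C 8, Proposal D 10, Proposal E 7. Proposal A eliminated.
Round 2: Proposal B 8, Proposal C 8, Proposal D 10, Proposal E 7. Proposal E eliminated.
Round 3: Proposal B 15, Proposal C 8, Proposal D 10. Proposal C eliminated.
Round 4: Proposal B 23, Proposal D 10. Proposal B has a majority (≥17).

Proposal B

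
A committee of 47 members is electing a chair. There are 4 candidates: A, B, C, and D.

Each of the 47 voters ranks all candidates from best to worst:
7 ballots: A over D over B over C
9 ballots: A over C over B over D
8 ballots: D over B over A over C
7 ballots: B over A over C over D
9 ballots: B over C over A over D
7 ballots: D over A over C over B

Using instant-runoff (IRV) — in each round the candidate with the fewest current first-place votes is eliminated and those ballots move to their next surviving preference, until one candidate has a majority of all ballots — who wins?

Round 1: A 16, B 16, C 0, D 15. C eliminated.
Round 2: A 16, B 16, D 15. D eliminated.
Round 3: A 23, B 24. B has a majority (≥24).

B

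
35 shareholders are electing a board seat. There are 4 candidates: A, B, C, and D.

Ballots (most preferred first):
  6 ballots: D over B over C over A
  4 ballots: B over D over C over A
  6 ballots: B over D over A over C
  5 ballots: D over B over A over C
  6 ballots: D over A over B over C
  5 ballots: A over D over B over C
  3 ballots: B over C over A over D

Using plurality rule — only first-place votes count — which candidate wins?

D

First-place votes: A 5, B 13, C 0, D 17.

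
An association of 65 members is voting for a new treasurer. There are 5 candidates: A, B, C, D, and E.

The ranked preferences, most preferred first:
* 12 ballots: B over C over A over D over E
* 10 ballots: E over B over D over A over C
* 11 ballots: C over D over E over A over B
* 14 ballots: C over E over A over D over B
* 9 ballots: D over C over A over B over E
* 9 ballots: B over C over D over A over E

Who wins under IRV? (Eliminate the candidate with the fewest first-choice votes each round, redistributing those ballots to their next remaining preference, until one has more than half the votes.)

C

Round 1: A 0, B 21, C 25, D 9, E 10. A eliminated.
Round 2: B 21, C 25, D 9, E 10. D eliminated.
Round 3: B 21, C 34, E 10. C has a majority (≥33).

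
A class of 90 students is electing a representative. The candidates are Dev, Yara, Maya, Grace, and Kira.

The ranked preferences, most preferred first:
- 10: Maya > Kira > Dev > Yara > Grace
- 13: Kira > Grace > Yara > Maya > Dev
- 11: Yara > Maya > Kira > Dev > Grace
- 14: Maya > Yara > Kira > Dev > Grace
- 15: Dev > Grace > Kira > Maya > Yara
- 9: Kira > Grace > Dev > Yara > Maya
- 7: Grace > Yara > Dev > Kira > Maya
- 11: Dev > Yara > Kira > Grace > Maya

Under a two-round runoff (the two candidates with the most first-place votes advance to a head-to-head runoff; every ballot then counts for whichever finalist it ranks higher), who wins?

Maya

Round 1 first-place votes: Dev 26, Yara 11, Maya 24, Grace 7, Kira 22. Dev and Maya advance.
Runoff: Dev is ranked above Maya on 42 ballots, Maya above Dev on 48.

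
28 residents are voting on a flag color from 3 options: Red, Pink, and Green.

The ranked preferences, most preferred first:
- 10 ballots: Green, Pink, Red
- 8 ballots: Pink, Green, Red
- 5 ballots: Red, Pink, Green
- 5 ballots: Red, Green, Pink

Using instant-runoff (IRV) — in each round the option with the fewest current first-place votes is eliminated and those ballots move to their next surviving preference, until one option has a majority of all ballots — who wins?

Green

Round 1: Red 10, Pink 8, Green 10. Pink eliminated.
Round 2: Red 10, Green 18. Green has a majority (≥15).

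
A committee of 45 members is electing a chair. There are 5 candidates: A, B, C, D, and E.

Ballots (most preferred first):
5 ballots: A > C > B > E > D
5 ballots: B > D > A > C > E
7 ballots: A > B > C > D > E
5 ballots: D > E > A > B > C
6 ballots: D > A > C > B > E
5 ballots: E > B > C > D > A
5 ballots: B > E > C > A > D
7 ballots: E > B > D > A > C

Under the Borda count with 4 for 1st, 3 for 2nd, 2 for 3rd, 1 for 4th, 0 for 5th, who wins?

A: 5×4 + 5×2 + 7×4 + 5×2 + 6×3 + 5×0 + 5×1 + 7×1 = 98
B: 5×2 + 5×4 + 7×3 + 5×1 + 6×1 + 5×3 + 5×4 + 7×3 = 118
C: 5×3 + 5×1 + 7×2 + 5×0 + 6×2 + 5×2 + 5×2 + 7×0 = 66
D: 5×0 + 5×3 + 7×1 + 5×4 + 6×4 + 5×1 + 5×0 + 7×2 = 85
E: 5×1 + 5×0 + 7×0 + 5×3 + 6×0 + 5×4 + 5×3 + 7×4 = 83

B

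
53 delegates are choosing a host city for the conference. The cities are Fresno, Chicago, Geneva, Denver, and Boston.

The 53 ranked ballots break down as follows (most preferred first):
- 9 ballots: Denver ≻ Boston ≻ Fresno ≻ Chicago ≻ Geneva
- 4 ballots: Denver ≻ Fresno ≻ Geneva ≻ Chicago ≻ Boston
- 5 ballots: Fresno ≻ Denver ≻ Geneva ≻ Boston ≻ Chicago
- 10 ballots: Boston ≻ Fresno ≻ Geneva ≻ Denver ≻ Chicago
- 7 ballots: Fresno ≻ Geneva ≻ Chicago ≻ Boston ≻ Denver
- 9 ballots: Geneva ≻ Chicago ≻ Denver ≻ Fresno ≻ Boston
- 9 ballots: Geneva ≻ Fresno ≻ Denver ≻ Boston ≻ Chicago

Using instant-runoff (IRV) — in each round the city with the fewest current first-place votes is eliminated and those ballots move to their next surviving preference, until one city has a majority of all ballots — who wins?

Round 1: Fresno 12, Chicago 0, Geneva 18, Denver 13, Boston 10. Chicago eliminated.
Round 2: Fresno 12, Geneva 18, Denver 13, Boston 10. Boston eliminated.
Round 3: Fresno 22, Geneva 18, Denver 13. Denver eliminated.
Round 4: Fresno 35, Geneva 18. Fresno has a majority (≥27).

Fresno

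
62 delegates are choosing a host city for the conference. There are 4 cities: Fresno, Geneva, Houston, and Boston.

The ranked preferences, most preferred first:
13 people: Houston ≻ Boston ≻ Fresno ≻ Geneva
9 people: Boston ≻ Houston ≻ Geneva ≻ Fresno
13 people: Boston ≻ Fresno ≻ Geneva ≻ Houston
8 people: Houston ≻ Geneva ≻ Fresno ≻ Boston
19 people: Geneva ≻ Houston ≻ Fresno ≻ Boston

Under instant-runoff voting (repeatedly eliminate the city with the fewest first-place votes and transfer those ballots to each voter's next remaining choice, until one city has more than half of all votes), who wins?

Round 1: Fresno 0, Geneva 19, Houston 21, Boston 22. Fresno eliminated.
Round 2: Geneva 19, Houston 21, Boston 22. Geneva eliminated.
Round 3: Houston 40, Boston 22. Houston has a majority (≥32).

Houston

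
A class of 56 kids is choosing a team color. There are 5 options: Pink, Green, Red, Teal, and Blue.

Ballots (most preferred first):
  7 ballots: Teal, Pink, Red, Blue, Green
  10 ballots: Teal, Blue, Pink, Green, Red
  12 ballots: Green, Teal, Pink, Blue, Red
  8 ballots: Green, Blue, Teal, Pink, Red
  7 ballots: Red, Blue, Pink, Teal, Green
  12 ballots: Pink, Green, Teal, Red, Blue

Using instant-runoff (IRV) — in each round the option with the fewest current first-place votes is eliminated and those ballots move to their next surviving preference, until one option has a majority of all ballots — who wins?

Round 1: Pink 12, Green 20, Red 7, Teal 17, Blue 0. Blue eliminated.
Round 2: Pink 12, Green 20, Red 7, Teal 17. Red eliminated.
Round 3: Pink 19, Green 20, Teal 17. Teal eliminated.
Round 4: Pink 36, Green 20. Pink has a majority (≥29).

Pink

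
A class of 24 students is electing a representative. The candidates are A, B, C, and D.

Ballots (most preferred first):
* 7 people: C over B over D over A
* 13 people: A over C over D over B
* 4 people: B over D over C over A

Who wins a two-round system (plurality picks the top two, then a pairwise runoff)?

A

Round 1 first-place votes: A 13, B 4, C 7, D 0. A and C advance.
Runoff: A is ranked above C on 13 ballots, C above A on 11.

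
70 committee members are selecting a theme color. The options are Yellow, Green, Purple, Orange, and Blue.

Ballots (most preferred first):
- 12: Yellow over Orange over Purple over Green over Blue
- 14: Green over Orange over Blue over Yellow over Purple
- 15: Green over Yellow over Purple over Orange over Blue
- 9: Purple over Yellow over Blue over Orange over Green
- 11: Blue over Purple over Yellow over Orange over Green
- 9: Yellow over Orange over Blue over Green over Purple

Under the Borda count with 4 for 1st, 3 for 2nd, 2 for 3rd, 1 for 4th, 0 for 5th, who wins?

Yellow

Yellow: 12×4 + 14×1 + 15×3 + 9×3 + 11×2 + 9×4 = 192
Green: 12×1 + 14×4 + 15×4 + 9×0 + 11×0 + 9×1 = 137
Purple: 12×2 + 14×0 + 15×2 + 9×4 + 11×3 + 9×0 = 123
Orange: 12×3 + 14×3 + 15×1 + 9×1 + 11×1 + 9×3 = 140
Blue: 12×0 + 14×2 + 15×0 + 9×2 + 11×4 + 9×2 = 108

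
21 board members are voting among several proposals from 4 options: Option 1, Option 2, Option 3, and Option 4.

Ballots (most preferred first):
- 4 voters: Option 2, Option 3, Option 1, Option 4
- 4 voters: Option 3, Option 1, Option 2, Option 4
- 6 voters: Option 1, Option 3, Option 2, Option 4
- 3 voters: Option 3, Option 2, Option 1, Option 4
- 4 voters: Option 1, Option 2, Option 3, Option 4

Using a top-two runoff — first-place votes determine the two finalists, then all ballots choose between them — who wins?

Option 3

Round 1 first-place votes: Option 1 10, Option 2 4, Option 3 7, Option 4 0. Option 1 and Option 3 advance.
Runoff: Option 1 is ranked above Option 3 on 10 ballots, Option 3 above Option 1 on 11.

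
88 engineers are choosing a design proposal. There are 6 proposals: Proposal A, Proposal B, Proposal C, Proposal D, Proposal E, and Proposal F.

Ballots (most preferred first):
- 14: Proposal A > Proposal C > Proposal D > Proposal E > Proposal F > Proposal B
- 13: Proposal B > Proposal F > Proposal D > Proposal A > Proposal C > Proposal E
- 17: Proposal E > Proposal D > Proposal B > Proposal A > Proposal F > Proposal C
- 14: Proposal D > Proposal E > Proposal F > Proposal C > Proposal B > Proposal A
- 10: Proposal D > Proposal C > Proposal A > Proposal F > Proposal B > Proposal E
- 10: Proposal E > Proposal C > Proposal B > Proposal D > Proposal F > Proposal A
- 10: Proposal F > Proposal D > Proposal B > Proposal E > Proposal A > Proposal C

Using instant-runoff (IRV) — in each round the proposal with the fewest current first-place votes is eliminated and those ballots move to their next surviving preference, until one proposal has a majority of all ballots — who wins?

Proposal D

Round 1: Proposal A 14, Proposal B 13, Proposal C 0, Proposal D 24, Proposal E 27, Proposal F 10. Proposal C eliminated.
Round 2: Proposal A 14, Proposal B 13, Proposal D 24, Proposal E 27, Proposal F 10. Proposal F eliminated.
Round 3: Proposal A 14, Proposal B 13, Proposal D 34, Proposal E 27. Proposal B eliminated.
Round 4: Proposal A 14, Proposal D 47, Proposal E 27. Proposal D has a majority (≥45).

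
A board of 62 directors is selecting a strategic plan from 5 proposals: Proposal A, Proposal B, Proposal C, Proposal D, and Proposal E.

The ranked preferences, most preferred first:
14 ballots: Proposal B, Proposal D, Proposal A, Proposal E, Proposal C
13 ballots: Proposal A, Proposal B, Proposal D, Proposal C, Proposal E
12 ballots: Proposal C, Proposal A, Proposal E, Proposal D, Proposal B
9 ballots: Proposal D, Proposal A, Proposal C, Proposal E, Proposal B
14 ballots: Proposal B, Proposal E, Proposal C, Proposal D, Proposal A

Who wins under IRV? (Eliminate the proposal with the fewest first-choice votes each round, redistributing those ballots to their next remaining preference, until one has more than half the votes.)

Round 1: Proposal A 13, Proposal B 28, Proposal C 12, Proposal D 9, Proposal E 0. Proposal E eliminated.
Round 2: Proposal A 13, Proposal B 28, Proposal C 12, Proposal D 9. Proposal D eliminated.
Round 3: Proposal A 22, Proposal B 28, Proposal C 12. Proposal C eliminated.
Round 4: Proposal A 34, Proposal B 28. Proposal A has a majority (≥32).

Proposal A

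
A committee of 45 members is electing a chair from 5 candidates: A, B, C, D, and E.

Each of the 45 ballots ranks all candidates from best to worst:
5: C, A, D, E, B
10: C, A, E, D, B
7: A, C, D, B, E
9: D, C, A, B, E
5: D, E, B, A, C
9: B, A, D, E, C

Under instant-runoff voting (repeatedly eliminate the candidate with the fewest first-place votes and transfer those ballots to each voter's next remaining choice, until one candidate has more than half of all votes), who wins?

Round 1: A 7, B 9, C 15, D 14, E 0. E eliminated.
Round 2: A 7, B 9, C 15, D 14. A eliminated.
Round 3: B 9, C 22, D 14. B eliminated.
Round 4: C 22, D 23. D has a majority (≥23).

D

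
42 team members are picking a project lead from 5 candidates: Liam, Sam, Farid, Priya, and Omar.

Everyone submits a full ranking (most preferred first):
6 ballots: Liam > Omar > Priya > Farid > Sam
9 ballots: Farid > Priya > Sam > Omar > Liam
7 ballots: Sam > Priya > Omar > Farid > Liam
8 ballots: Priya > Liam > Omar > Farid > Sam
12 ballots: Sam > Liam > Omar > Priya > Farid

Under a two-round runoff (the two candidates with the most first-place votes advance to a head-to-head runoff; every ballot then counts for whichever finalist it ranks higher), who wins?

Farid

Round 1 first-place votes: Liam 6, Sam 19, Farid 9, Priya 8, Omar 0. Sam and Farid advance.
Runoff: Sam is ranked above Farid on 19 ballots, Farid above Sam on 23.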